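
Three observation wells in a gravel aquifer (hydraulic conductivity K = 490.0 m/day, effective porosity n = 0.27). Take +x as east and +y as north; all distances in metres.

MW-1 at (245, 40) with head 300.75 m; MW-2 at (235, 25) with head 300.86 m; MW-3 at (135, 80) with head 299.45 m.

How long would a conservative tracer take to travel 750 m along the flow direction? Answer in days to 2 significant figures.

Taking MW-1 as reference: MW-2−MW-1 = (-10, -15, +0.11); MW-3−MW-1 = (-110, 40, -1.30).
Solve a·Δx + b·Δy = Δh: det = (-10)·40 − (-110)·(-15) = -2050.
∂h/∂x = [(+0.11)·40 − (-1.30)·(-15)] / -2050 = +0.007366
∂h/∂y = [(-10)·(-1.30) − (-110)·(+0.11)] / -2050 = -0.01224
|∇h| = √(0.007366² + -0.01224²) = 0.01429
Seepage velocity v = K·i/n = 490.0 × 0.01429 / 0.27 = 25.93 m/day.
t = 750 / 25.93 = 28.92 days.

29 days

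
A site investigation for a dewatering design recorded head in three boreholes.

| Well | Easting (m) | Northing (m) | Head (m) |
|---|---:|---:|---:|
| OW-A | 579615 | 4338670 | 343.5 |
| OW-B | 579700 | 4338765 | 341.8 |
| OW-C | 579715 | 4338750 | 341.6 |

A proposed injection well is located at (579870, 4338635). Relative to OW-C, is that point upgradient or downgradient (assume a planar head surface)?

downgradient

Three-point gradient (reference OW-A): Δ to OW-B = (85, 95, -1.7), Δ to OW-C = (100, 80, -1.9).
∂h/∂x = -0.01648, ∂h/∂y = -0.003148 (det = -2700).
Head at (579870, 4338635) = 343.5 + (-0.01648)·(255) + (-0.003148)·(-35) = 339.41 m.
That is lower than the 341.6 m at OW-C, so the point is downgradient.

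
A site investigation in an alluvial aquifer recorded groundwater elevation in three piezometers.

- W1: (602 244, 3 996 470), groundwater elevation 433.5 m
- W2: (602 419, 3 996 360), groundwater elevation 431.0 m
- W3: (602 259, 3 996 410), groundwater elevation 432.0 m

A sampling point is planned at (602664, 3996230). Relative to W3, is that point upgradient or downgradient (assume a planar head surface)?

With h = a·x + b·y + c and W1 as origin, the differences give:
  175·a + (-110)·b = -2.5
  15·a + (-60)·b = -1.5
Eliminate b (×(-60) and ×(-110), subtract): -8850·a = -15.00 → a = ∂h/∂x = +0.001695
Back-substitute: b = ∂h/∂y = +0.02542.
Head at (602664, 3996230) = 433.5 + (+0.001695)·(420) + (+0.02542)·(-240) = 428.11 m.
That is lower than the 432.0 m at W3, so the point is downgradient.

downgradient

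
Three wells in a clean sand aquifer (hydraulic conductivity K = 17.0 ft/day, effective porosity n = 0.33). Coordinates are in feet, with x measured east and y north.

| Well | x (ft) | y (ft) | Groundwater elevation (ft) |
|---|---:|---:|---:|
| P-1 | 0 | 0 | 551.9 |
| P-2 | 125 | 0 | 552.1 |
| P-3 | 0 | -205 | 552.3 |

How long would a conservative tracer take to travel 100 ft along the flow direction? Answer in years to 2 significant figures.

∂h/∂x = (552.1 − 551.9) / (125 − 0) = +0.001600
∂h/∂y = (552.3 − 551.9) / (-205 − 0) = -0.001951
|∇h| = √(0.001600² + -0.001951²) = 0.002523
Seepage velocity v = K·i/n = 17.0 × 0.002523 / 0.33 = 0.13 ft/day.
t = 100 / 0.13 = 769.2 days = 2.11 years.

2.1 years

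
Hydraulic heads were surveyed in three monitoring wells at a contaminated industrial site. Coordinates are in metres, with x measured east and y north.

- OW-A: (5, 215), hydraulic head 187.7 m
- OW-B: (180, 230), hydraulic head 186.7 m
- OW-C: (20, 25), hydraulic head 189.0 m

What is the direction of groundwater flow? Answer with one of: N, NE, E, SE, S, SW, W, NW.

Taking OW-A as reference: OW-B−OW-A = (175, 15, -1.0); OW-C−OW-A = (15, -190, +1.3).
Determinant of the coordinate differences = 175·(-190) − 15·15 = -33475.
∂h/∂x = [(-1.0)·(-190) − (+1.3)·15] / -33475 = -0.005093
∂h/∂y = [175·(+1.3) − 15·(-1.0)] / -33475 = -0.007244
Flow = −∇h = (+0.005093 east, +0.007244 north), which points northeast.

NE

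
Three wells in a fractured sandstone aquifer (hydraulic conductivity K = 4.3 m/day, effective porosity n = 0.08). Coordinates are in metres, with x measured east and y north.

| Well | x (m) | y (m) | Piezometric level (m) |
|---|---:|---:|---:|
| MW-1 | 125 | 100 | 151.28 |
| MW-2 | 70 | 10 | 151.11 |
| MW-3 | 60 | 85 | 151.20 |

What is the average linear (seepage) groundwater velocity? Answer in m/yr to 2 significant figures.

Taking MW-1 as reference: MW-2−MW-1 = (-55, -90, -0.17); MW-3−MW-1 = (-65, -15, -0.08).
Solve a·Δx + b·Δy = Δh: det = (-55)·(-15) − (-65)·(-90) = -5025.
∂h/∂x = [(-0.17)·(-15) − (-0.08)·(-90)] / -5025 = +0.0009254
∂h/∂y = [(-55)·(-0.08) − (-65)·(-0.17)] / -5025 = +0.001323
|∇h| = √(0.0009254² + 0.001323²) = 0.001615
Seepage velocity v = K·i/n = 4.3 × 0.001615 / 0.08 = 0.08681 m/day = 31.71 m/yr.

32 m/yr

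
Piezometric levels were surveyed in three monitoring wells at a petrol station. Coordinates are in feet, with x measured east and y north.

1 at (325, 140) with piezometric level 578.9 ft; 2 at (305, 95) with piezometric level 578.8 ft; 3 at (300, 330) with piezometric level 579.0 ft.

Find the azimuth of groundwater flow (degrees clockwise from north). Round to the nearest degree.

253°

Differences from 1: to 2 (Δx, Δy, Δh) = (-20, -45, -0.1); to 3 = (-25, 190, +0.1).
Solve a·Δx + b·Δy = Δh: det = (-20)·190 − (-25)·(-45) = -4925.
∂h/∂x = [(-0.1)·190 − (+0.1)·(-45)] / -4925 = +0.002944
∂h/∂y = [(-20)·(+0.1) − (-25)·(-0.1)] / -4925 = +0.0009137
Flow direction (−∇h) has components (-0.002944 E, -0.0009137 N).
Azimuth = atan2(E, N) = atan2(-0.002944, -0.0009137) = 252.8° ≈ 253°.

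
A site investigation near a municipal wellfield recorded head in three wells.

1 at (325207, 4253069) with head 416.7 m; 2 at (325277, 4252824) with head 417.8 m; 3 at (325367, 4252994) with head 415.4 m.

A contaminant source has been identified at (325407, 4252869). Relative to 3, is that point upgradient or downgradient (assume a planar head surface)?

upgradient

Taking 1 as reference: 2−1 = (70, -245, +1.1); 3−1 = (160, -75, -1.3).
Solve a·Δx + b·Δy = Δh: det = 70·(-75) − 160·(-245) = 33950.
∂h/∂x = [(+1.1)·(-75) − (-1.3)·(-245)] / 33950 = -0.01181
∂h/∂y = [70·(-1.3) − 160·(+1.1)] / 33950 = -0.007865
Head at (325407, 4252869) = 416.7 + (-0.01181)·(200) + (-0.007865)·(-200) = 415.91 m.
That is higher than the 415.4 m at 3, so the point is upgradient.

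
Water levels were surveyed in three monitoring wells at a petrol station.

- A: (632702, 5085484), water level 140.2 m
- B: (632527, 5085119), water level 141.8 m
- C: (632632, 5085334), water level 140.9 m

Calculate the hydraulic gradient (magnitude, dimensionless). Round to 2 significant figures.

With h = a·x + b·y + c and A as origin, the differences give:
  (-175)·a + (-365)·b = +1.6
  (-70)·a + (-150)·b = +0.7
Eliminate b (×(-150) and ×(-365), subtract): 700·a = 15.50 → a = ∂h/∂x = +0.02214
Back-substitute: b = ∂h/∂y = -0.01500.
|∇h| = √(0.02214² + -0.01500²) = 0.02674

0.027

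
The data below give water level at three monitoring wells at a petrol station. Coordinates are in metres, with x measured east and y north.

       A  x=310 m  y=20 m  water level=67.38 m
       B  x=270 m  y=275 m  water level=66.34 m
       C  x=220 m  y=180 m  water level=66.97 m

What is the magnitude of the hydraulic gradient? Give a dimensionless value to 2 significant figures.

0.0060

Three-point gradient (reference A): Δ to B = (-40, 255, -1.04), Δ to C = (-90, 160, -0.41).
∂h/∂x = -0.003737, ∂h/∂y = -0.004665 (det = 16550).
|∇h| = √(-0.003737² + -0.004665²) = 0.005977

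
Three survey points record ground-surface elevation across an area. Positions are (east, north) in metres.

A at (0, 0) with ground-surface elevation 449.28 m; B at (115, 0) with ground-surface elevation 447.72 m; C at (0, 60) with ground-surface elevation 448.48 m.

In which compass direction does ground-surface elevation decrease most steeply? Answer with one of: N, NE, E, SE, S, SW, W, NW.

∂z/∂x = (447.72 − 449.28) / (115 − 0) = -0.01357
∂z/∂y = (448.48 − 449.28) / (60 − 0) = -0.01333
Steepest decrease is along −∇f = (+0.01357 E, +0.01333 N) → northeast.

NE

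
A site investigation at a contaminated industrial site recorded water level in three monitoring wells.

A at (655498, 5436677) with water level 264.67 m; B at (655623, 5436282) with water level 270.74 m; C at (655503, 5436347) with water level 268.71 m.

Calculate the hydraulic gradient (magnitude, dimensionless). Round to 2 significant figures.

Taking A as reference: B−A = (125, -395, +6.07); C−A = (5, -330, +4.04).
Solve a·Δx + b·Δy = Δh: det = 125·(-330) − 5·(-395) = -39275.
∂h/∂x = [(+6.07)·(-330) − (+4.04)·(-395)] / -39275 = +0.01037
∂h/∂y = [125·(+4.04) − 5·(+6.07)] / -39275 = -0.01209
|∇h| = √(0.01037² + -0.01209²) = 0.01593

0.016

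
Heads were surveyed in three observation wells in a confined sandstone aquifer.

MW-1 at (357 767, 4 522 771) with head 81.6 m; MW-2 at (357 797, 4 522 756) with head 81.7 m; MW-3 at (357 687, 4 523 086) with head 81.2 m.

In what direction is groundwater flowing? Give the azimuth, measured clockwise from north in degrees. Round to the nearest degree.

With h = a·x + b·y + c and MW-1 as origin, the differences give:
  30·a + (-15)·b = +0.1
  (-80)·a + 315·b = -0.4
Eliminate b (×315 and ×(-15), subtract): 8250·a = 25.50 → a = ∂h/∂x = +0.003091
Back-substitute: b = ∂h/∂y = -0.0004848.
Flow direction (−∇h) has components (-0.003091 E, +0.0004848 N).
Azimuth = atan2(E, N) = atan2(-0.003091, +0.0004848) = 278.9° ≈ 279°.

279°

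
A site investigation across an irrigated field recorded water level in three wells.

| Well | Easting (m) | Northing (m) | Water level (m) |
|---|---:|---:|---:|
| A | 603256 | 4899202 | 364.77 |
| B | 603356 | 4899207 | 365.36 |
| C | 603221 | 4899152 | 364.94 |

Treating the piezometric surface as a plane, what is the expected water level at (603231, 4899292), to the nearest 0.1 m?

Taking A as reference: B−A = (100, 5, +0.59); C−A = (-35, -50, +0.17).
Determinant of the coordinate differences = 100·(-50) − (-35)·5 = -4825.
∂h/∂x = [(+0.59)·(-50) − (+0.17)·5] / -4825 = +0.006290
∂h/∂y = [100·(+0.17) − (-35)·(+0.59)] / -4825 = -0.007803
h(603231, 4899292) = 364.77 + (+0.006290)·(-25) + (-0.007803)·(90) = 364.77 -0.157 -0.702 = 363.910 m.

363.9 m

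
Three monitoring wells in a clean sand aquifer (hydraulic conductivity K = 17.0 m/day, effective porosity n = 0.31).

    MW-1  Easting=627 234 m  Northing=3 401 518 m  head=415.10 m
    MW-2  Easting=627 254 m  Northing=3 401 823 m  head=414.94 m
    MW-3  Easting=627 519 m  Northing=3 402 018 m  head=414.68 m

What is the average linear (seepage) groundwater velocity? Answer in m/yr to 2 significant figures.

Taking MW-1 as reference: MW-2−MW-1 = (20, 305, -0.16); MW-3−MW-1 = (285, 500, -0.42).
Solve a·Δx + b·Δy = Δh: det = 20·500 − 285·305 = -76925.
∂h/∂x = [(-0.16)·500 − (-0.42)·305] / -76925 = -0.0006253
∂h/∂y = [20·(-0.42) − 285·(-0.16)] / -76925 = -0.0004836
|∇h| = √(-0.0006253² + -0.0004836²) = 0.0007905
Seepage velocity v = K·i/n = 17.0 × 0.0007905 / 0.31 = 0.04335 m/day = 15.83 m/yr.

16 m/yr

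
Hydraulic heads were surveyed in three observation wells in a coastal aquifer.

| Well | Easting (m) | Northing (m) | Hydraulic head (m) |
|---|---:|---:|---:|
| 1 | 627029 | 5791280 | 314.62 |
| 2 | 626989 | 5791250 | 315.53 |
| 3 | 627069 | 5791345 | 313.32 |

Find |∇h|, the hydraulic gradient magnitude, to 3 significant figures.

0.0182

Differences from 1: to 2 (Δx, Δy, Δh) = (-40, -30, +0.91); to 3 = (40, 65, -1.30).
Solve a·Δx + b·Δy = Δh: det = (-40)·65 − 40·(-30) = -1400.
∂h/∂x = [(+0.91)·65 − (-1.30)·(-30)] / -1400 = -0.01439
∂h/∂y = [(-40)·(-1.30) − 40·(+0.91)] / -1400 = -0.01114
|∇h| = √(-0.01439² + -0.01114²) = 0.0182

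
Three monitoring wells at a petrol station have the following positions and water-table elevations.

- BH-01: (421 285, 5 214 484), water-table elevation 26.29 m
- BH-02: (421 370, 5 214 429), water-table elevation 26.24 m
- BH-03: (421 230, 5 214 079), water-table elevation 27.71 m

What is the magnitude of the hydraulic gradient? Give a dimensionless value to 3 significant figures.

Taking BH-01 as reference: BH-02−BH-01 = (85, -55, -0.05); BH-03−BH-01 = (-55, -405, +1.42).
Solve a·Δx + b·Δy = Δh: det = 85·(-405) − (-55)·(-55) = -37450.
∂h/∂x = [(-0.05)·(-405) − (+1.42)·(-55)] / -37450 = -0.002626
∂h/∂y = [85·(+1.42) − (-55)·(-0.05)] / -37450 = -0.003150
|∇h| = √(-0.002626² + -0.003150²) = 0.004101

0.00410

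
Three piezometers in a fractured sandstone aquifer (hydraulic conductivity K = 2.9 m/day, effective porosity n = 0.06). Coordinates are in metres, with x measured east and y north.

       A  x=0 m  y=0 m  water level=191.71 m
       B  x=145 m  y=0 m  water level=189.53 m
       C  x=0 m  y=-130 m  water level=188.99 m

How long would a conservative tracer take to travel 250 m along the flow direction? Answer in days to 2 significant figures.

∂h/∂x = (189.53 − 191.71) / (145 − 0) = -0.01503
∂h/∂y = (188.99 − 191.71) / (-130 − 0) = +0.02092
|∇h| = √(-0.01503² + 0.02092²) = 0.02576
Seepage velocity v = K·i/n = 2.9 × 0.02576 / 0.06 = 1.245 m/day.
t = 250 / 1.245 = 200.8 days.

200 days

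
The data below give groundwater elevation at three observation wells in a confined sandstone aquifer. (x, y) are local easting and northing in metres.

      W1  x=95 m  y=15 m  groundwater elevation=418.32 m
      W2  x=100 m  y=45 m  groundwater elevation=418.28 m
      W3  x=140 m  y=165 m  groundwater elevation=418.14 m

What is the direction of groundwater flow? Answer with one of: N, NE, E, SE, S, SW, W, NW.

NW

Three-point gradient (reference W1): Δ to W2 = (5, 30, -0.04), Δ to W3 = (45, 150, -0.18).
∂h/∂x = +0.001000, ∂h/∂y = -0.001500 (det = -600).
Flow = −∇h = (-0.001000 east, +0.001500 north), which points northwest.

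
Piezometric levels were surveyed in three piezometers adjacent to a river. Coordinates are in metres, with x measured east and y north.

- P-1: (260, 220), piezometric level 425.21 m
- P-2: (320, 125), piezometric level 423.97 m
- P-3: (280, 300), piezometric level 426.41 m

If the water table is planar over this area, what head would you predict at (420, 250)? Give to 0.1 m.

With h = a·x + b·y + c and P-1 as origin, the differences give:
  60·a + (-95)·b = -1.24
  20·a + 80·b = +1.20
Eliminate b (×80 and ×(-95), subtract): 6700·a = 14.800 → a = ∂h/∂x = +0.002209
Back-substitute: b = ∂h/∂y = +0.01445.
h(420, 250) = 425.21 + (+0.002209)·(160) + (+0.01445)·(30) = 425.21 +0.353 +0.433 = 425.997 m.

426.0 m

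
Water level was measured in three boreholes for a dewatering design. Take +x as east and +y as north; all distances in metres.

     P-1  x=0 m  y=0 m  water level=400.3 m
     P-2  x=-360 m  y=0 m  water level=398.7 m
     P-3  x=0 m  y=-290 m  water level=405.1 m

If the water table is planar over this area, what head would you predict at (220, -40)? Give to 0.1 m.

∂h/∂x = (398.7 − 400.3) / (-360 − 0) = +0.004444
∂h/∂y = (405.1 − 400.3) / (-290 − 0) = -0.01655
h(220, -40) = 400.3 + (+0.004444)·(220) + (-0.01655)·(-40) = 400.3 +0.978 +0.662 = 401.940 m.

401.9 m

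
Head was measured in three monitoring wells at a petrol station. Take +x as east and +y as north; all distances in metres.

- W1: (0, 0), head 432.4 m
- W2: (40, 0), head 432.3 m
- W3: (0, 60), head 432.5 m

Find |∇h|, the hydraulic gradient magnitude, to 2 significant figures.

∂h/∂x = (432.3 − 432.4) / (40 − 0) = -0.002500
∂h/∂y = (432.5 − 432.4) / (60 − 0) = +0.001667
|∇h| = √(-0.002500² + 0.001667²) = 0.003005

0.0030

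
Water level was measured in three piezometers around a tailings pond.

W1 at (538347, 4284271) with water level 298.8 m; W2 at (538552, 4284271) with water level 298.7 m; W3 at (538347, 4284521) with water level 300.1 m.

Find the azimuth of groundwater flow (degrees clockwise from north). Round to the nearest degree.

175°

∂h/∂x = (298.7 − 298.8) / (538552 − 538347) = -0.0004878
∂h/∂y = (300.1 − 298.8) / (4284521 − 4284271) = +0.005200
Flow direction (−∇h) has components (+0.0004878 E, -0.005200 N).
Azimuth = atan2(E, N) = atan2(+0.0004878, -0.005200) = 174.6° ≈ 175°.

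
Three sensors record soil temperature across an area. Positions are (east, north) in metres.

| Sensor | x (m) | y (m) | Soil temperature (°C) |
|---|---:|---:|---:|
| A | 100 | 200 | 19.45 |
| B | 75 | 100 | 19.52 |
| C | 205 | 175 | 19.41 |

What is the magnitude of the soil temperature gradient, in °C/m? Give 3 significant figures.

0.000770 °C/m

Three-point gradient (reference A): Δ to B = (-25, -100, +0.07), Δ to C = (105, -25, -0.04).
∂T/∂x = -0.0005169, ∂T/∂y = -0.0005708 (det = 11125).
|∇f| = √(-0.0005169² + -0.0005708²) = 0.0007701 °C/m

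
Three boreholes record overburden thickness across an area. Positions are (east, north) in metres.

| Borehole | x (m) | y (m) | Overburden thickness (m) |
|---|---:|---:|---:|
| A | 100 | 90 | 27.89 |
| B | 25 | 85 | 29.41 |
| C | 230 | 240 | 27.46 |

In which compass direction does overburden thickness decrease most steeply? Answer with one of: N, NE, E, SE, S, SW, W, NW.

With d = a·x + b·y + c and A as origin, the differences give:
  (-75)·a + (-5)·b = +1.52
  130·a + 150·b = -0.43
Eliminate b (×150 and ×(-5), subtract): -10600·a = 225.850 → a = ∂d/∂x = -0.02131
Back-substitute: b = ∂d/∂y = +0.01560.
Steepest decrease is along −∇f = (+0.02131 E, -0.01560 N) → southeast.

SE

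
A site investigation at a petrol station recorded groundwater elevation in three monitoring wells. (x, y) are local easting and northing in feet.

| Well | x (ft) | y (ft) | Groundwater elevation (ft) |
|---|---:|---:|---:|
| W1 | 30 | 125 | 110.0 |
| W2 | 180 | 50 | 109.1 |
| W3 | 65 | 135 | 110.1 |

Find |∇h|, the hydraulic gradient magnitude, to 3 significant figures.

0.0113

Differences from W1: to W2 (Δx, Δy, Δh) = (150, -75, -0.9); to W3 = (35, 10, +0.1).
Solve a·Δx + b·Δy = Δh: det = 150·10 − 35·(-75) = 4125.
∂h/∂x = [(-0.9)·10 − (+0.1)·(-75)] / 4125 = -0.0003636
∂h/∂y = [150·(+0.1) − 35·(-0.9)] / 4125 = +0.01127
|∇h| = √(-0.0003636² + 0.01127²) = 0.01128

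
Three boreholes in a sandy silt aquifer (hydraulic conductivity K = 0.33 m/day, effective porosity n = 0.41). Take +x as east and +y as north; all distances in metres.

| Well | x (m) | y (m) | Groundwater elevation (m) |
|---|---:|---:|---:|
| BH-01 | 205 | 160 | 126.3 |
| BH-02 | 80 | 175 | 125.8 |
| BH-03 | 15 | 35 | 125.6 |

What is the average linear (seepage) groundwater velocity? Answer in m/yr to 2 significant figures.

1.2 m/yr

Taking BH-01 as reference: BH-02−BH-01 = (-125, 15, -0.5); BH-03−BH-01 = (-190, -125, -0.7).
Solve a·Δx + b·Δy = Δh: det = (-125)·(-125) − (-190)·15 = 18475.
∂h/∂x = [(-0.5)·(-125) − (-0.7)·15] / 18475 = +0.003951
∂h/∂y = [(-125)·(-0.7) − (-190)·(-0.5)] / 18475 = -0.0004060
|∇h| = √(0.003951² + -0.0004060²) = 0.003972
Seepage velocity v = K·i/n = 0.33 × 0.003972 / 0.41 = 0.003197 m/day = 1.168 m/yr.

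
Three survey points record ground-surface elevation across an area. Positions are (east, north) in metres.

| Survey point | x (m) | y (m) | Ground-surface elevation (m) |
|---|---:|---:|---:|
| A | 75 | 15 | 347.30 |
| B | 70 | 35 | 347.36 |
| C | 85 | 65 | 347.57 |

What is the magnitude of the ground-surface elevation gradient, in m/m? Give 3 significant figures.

0.00687 m/m

Differences from A: to B (Δx, Δy, Δh) = (-5, 20, +0.06); to C = (10, 50, +0.27).
Determinant of the coordinate differences = (-5)·50 − 10·20 = -450.
∂z/∂x = [(+0.06)·50 − (+0.27)·20] / -450 = +0.005333
∂z/∂y = [(-5)·(+0.27) − 10·(+0.06)] / -450 = +0.004333
|∇f| = √(0.005333² + 0.004333²) = 0.006871 m/m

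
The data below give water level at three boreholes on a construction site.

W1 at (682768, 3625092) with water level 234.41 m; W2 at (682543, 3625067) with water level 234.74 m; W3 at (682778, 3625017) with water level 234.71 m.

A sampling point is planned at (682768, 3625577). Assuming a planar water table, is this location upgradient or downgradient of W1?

downgradient

With h = a·x + b·y + c and W1 as origin, the differences give:
  (-225)·a + (-25)·b = +0.33
  10·a + (-75)·b = +0.30
Eliminate b (×(-75) and ×(-25), subtract): 17125·a = -17.250 → a = ∂h/∂x = -0.001007
Back-substitute: b = ∂h/∂y = -0.004134.
Head at (682768, 3625577) = 234.41 + (-0.001007)·(0) + (-0.004134)·(485) = 232.40 m.
That is lower than the 234.41 m at W1, so the point is downgradient.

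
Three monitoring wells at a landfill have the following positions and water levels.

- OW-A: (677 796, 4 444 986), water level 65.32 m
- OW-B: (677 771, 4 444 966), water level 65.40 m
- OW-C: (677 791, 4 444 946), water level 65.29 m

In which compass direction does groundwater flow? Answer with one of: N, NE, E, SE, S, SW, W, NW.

Three-point gradient (reference OW-A): Δ to OW-B = (-25, -20, +0.08), Δ to OW-C = (-5, -40, -0.03).
∂h/∂x = -0.004222, ∂h/∂y = +0.001278 (det = 900).
Flow = −∇h = (+0.004222 east, -0.001278 north), which points east.

E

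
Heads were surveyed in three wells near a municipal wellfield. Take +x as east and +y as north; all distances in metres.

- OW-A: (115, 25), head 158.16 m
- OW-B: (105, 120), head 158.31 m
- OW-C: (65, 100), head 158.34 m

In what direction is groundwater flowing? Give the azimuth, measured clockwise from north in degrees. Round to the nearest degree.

Taking OW-A as reference: OW-B−OW-A = (-10, 95, +0.15); OW-C−OW-A = (-50, 75, +0.18).
Determinant of the coordinate differences = (-10)·75 − (-50)·95 = 4000.
∂h/∂x = [(+0.15)·75 − (+0.18)·95] / 4000 = -0.001463
∂h/∂y = [(-10)·(+0.18) − (-50)·(+0.15)] / 4000 = +0.001425
Flow direction (−∇h) has components (+0.001463 E, -0.001425 N).
Azimuth = atan2(E, N) = atan2(+0.001463, -0.001425) = 134.3° ≈ 134°.

134°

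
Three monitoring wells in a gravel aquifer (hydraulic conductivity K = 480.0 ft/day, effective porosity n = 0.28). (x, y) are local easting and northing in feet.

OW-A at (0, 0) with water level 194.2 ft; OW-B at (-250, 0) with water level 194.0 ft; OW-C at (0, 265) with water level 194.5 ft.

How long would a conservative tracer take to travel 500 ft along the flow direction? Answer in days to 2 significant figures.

∂h/∂x = (194.0 − 194.2) / (-250 − 0) = +0.0008000
∂h/∂y = (194.5 − 194.2) / (265 − 0) = +0.001132
|∇h| = √(0.0008000² + 0.001132²) = 0.001386
Seepage velocity v = K·i/n = 480.0 × 0.001386 / 0.28 = 2.376 ft/day.
t = 500 / 2.376 = 210.4 days.

210 days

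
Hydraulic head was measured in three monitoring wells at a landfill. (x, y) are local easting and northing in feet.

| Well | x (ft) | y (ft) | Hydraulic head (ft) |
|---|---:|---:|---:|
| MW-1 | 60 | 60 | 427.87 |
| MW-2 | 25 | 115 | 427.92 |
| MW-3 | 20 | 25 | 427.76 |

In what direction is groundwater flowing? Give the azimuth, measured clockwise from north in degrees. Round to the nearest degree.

Taking MW-1 as reference: MW-2−MW-1 = (-35, 55, +0.05); MW-3−MW-1 = (-40, -35, -0.11).
Determinant of the coordinate differences = (-35)·(-35) − (-40)·55 = 3425.
∂h/∂x = [(+0.05)·(-35) − (-0.11)·55] / 3425 = +0.001255
∂h/∂y = [(-35)·(-0.11) − (-40)·(+0.05)] / 3425 = +0.001708
Flow direction (−∇h) has components (-0.001255 E, -0.001708 N).
Azimuth = atan2(E, N) = atan2(-0.001255, -0.001708) = 216.3° ≈ 216°.

216°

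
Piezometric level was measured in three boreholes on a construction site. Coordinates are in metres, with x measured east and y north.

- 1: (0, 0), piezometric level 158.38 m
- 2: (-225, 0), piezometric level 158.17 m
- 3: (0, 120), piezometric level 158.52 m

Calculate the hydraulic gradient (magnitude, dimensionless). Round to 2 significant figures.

0.0015

∂h/∂x = (158.17 − 158.38) / (-225 − 0) = +0.0009333
∂h/∂y = (158.52 − 158.38) / (120 − 0) = +0.001167
|∇h| = √(0.0009333² + 0.001167²) = 0.001494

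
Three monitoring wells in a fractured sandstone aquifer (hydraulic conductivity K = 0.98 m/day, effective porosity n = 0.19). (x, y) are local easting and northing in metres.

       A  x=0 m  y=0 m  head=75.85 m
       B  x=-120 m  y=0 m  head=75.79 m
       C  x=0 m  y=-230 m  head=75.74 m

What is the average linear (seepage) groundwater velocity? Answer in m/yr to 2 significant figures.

∂h/∂x = (75.79 − 75.85) / (-120 − 0) = +0.0005000
∂h/∂y = (75.74 − 75.85) / (-230 − 0) = +0.0004783
|∇h| = √(0.0005000² + 0.0004783²) = 0.0006919
Seepage velocity v = K·i/n = 0.98 × 0.0006919 / 0.19 = 0.003569 m/day = 1.304 m/yr.

1.3 m/yr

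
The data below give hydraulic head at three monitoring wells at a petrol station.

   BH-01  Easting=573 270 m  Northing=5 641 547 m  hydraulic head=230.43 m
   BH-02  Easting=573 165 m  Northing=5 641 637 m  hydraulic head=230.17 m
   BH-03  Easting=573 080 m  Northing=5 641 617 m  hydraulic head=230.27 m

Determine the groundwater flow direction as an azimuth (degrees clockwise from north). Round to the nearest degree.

007°

Taking BH-01 as reference: BH-02−BH-01 = (-105, 90, -0.26); BH-03−BH-01 = (-190, 70, -0.16).
Determinant of the coordinate differences = (-105)·70 − (-190)·90 = 9750.
∂h/∂x = [(-0.26)·70 − (-0.16)·90] / 9750 = -0.0003897
∂h/∂y = [(-105)·(-0.16) − (-190)·(-0.26)] / 9750 = -0.003344
Flow direction (−∇h) has components (+0.0003897 E, +0.003344 N).
Azimuth = atan2(E, N) = atan2(+0.0003897, +0.003344) = 6.6° ≈ 007°.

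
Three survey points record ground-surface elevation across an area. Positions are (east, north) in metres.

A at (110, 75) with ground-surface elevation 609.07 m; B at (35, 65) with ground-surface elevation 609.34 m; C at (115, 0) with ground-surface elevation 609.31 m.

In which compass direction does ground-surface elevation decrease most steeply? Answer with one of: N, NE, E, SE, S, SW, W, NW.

Differences from A: to B (Δx, Δy, Δh) = (-75, -10, +0.27); to C = (5, -75, +0.24).
Determinant of the coordinate differences = (-75)·(-75) − 5·(-10) = 5675.
∂z/∂x = [(+0.27)·(-75) − (+0.24)·(-10)] / 5675 = -0.003145
∂z/∂y = [(-75)·(+0.24) − 5·(+0.27)] / 5675 = -0.003410
Steepest decrease is along −∇f = (+0.003145 E, +0.003410 N) → northeast.

NE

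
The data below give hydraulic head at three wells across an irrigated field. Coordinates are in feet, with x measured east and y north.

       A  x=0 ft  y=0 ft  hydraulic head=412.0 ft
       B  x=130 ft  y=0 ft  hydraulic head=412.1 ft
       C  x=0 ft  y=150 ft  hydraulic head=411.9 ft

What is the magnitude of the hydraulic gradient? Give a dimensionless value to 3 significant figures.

0.00102

∂h/∂x = (412.1 − 412.0) / (130 − 0) = +0.0007692
∂h/∂y = (411.9 − 412.0) / (150 − 0) = -0.0006667
|∇h| = √(0.0007692² + -0.0006667²) = 0.001018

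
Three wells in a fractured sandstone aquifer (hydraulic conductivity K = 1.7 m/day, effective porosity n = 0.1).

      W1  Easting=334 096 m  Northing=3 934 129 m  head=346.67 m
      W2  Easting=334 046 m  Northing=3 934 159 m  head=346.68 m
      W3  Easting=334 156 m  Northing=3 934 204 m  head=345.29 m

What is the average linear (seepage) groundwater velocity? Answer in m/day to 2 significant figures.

0.25 m/day

Differences from W1: to W2 (Δx, Δy, Δh) = (-50, 30, +0.01); to W3 = (60, 75, -1.38).
Determinant of the coordinate differences = (-50)·75 − 60·30 = -5550.
∂h/∂x = [(+0.01)·75 − (-1.38)·30] / -5550 = -0.007595
∂h/∂y = [(-50)·(-1.38) − 60·(+0.01)] / -5550 = -0.01232
|∇h| = √(-0.007595² + -0.01232²) = 0.01447
Seepage velocity v = K·i/n = 1.7 × 0.01447 / 0.1 = 0.246 m/day.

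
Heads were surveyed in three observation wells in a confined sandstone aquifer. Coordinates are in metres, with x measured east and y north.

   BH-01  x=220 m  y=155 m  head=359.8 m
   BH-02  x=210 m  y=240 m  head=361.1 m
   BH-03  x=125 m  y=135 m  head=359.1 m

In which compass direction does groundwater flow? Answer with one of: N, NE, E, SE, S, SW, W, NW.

S

Three-point gradient (reference BH-01): Δ to BH-02 = (-10, 85, +1.3), Δ to BH-03 = (-95, -20, -0.7).
∂h/∂x = +0.004048, ∂h/∂y = +0.01577 (det = 8275).
Flow = −∇h = (-0.004048 east, -0.01577 north), which points south.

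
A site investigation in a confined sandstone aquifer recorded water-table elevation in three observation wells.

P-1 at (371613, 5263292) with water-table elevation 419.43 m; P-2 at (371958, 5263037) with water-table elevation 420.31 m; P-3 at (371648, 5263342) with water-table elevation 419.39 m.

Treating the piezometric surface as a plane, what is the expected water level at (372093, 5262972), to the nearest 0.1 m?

Taking P-1 as reference: P-2−P-1 = (345, -255, +0.88); P-3−P-1 = (35, 50, -0.04).
Solve a·Δx + b·Δy = Δh: det = 345·50 − 35·(-255) = 26175.
∂h/∂x = [(+0.88)·50 − (-0.04)·(-255)] / 26175 = +0.001291
∂h/∂y = [345·(-0.04) − 35·(+0.88)] / 26175 = -0.001704
h(372093, 5262972) = 419.43 + (+0.001291)·(480) + (-0.001704)·(-320) = 419.43 +0.620 +0.545 = 420.595 m.

420.6 m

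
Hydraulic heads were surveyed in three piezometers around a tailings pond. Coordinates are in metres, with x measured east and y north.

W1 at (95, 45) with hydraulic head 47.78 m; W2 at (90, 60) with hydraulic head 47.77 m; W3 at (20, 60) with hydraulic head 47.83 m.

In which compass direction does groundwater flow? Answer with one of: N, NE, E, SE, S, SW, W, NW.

With h = a·x + b·y + c and W1 as origin, the differences give:
  (-5)·a + 15·b = -0.01
  (-75)·a + 15·b = +0.05
Eliminate b (×15 and ×15, subtract): 1050·a = -0.900 → a = ∂h/∂x = -0.0008571
Back-substitute: b = ∂h/∂y = -0.0009524.
Flow = −∇h = (+0.0008571 east, +0.0009524 north), which points northeast.

NE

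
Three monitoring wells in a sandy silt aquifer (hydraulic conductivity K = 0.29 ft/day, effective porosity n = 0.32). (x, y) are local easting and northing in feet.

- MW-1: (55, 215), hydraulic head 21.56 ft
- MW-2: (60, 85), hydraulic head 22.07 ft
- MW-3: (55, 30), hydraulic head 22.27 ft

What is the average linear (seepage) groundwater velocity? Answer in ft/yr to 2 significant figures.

Taking MW-1 as reference: MW-2−MW-1 = (5, -130, +0.51); MW-3−MW-1 = (0, -185, +0.71).
Solve a·Δx + b·Δy = Δh: det = 5·(-185) − 0·(-130) = -925.
∂h/∂x = [(+0.51)·(-185) − (+0.71)·(-130)] / -925 = +0.002216
∂h/∂y = [5·(+0.71) − 0·(+0.51)] / -925 = -0.003838
|∇h| = √(0.002216² + -0.003838²) = 0.004432
Seepage velocity v = K·i/n = 0.29 × 0.004432 / 0.32 = 0.004017 ft/day = 1.467 ft/yr.

1.5 ft/yr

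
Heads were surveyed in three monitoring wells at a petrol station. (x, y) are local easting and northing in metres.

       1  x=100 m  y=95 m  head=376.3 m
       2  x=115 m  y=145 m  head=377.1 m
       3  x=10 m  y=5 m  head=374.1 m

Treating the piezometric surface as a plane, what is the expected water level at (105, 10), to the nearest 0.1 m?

375.3 m

Differences from 1: to 2 (Δx, Δy, Δh) = (15, 50, +0.8); to 3 = (-90, -90, -2.2).
Solve a·Δx + b·Δy = Δh: det = 15·(-90) − (-90)·50 = 3150.
∂h/∂x = [(+0.8)·(-90) − (-2.2)·50] / 3150 = +0.01206
∂h/∂y = [15·(-2.2) − (-90)·(+0.8)] / 3150 = +0.01238
h(105, 10) = 376.3 + (+0.01206)·(5) + (+0.01238)·(-85) = 376.3 +0.060 -1.052 = 375.308 m.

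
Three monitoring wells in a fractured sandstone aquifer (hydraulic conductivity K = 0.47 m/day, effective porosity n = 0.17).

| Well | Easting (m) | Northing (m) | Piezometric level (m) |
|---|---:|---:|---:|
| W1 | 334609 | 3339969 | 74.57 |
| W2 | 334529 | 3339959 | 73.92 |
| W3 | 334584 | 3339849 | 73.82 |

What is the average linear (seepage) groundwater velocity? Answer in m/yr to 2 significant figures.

9.0 m/yr

Three-point gradient (reference W1): Δ to W2 = (-80, -10, -0.65), Δ to W3 = (-25, -120, -0.75).
∂h/∂x = +0.007540, ∂h/∂y = +0.004679 (det = 9350).
|∇h| = √(0.007540² + 0.004679²) = 0.008874
Seepage velocity v = K·i/n = 0.47 × 0.008874 / 0.17 = 0.02453 m/day = 8.96 m/yr.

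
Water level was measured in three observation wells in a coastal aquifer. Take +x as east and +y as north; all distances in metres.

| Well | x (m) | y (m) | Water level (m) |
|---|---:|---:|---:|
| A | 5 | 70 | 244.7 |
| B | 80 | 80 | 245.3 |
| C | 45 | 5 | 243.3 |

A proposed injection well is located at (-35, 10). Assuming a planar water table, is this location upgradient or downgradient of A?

downgradient

Taking A as reference: B−A = (75, 10, +0.6); C−A = (40, -65, -1.4).
Solve a·Δx + b·Δy = Δh: det = 75·(-65) − 40·10 = -5275.
∂h/∂x = [(+0.6)·(-65) − (-1.4)·10] / -5275 = +0.004739
∂h/∂y = [75·(-1.4) − 40·(+0.6)] / -5275 = +0.02445
Head at (-35, 10) = 244.7 + (+0.004739)·(-40) + (+0.02445)·(-60) = 243.04 m.
That is lower than the 244.7 m at A, so the point is downgradient.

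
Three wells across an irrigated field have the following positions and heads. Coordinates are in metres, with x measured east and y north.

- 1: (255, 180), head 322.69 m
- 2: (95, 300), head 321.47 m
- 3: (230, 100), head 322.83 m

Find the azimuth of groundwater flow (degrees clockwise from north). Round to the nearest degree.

Three-point gradient (reference 1): Δ to 2 = (-160, 120, -1.22), Δ to 3 = (-25, -80, +0.14).
∂h/∂x = +0.005114, ∂h/∂y = -0.003348 (det = 15800).
Flow direction (−∇h) has components (-0.005114 E, +0.003348 N).
Azimuth = atan2(E, N) = atan2(-0.005114, +0.003348) = 303.2° ≈ 303°.

303°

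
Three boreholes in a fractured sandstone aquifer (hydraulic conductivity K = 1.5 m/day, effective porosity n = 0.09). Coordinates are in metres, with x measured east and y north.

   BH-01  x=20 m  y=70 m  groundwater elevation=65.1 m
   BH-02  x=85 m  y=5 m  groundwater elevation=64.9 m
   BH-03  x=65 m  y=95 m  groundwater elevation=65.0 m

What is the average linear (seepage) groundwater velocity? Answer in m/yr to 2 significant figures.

16 m/yr

Taking BH-01 as reference: BH-02−BH-01 = (65, -65, -0.2); BH-03−BH-01 = (45, 25, -0.1).
Determinant of the coordinate differences = 65·25 − 45·(-65) = 4550.
∂h/∂x = [(-0.2)·25 − (-0.1)·(-65)] / 4550 = -0.002527
∂h/∂y = [65·(-0.1) − 45·(-0.2)] / 4550 = +0.0005495
|∇h| = √(-0.002527² + 0.0005495²) = 0.002586
Seepage velocity v = K·i/n = 1.5 × 0.002586 / 0.09 = 0.0431 m/day = 15.74 m/yr.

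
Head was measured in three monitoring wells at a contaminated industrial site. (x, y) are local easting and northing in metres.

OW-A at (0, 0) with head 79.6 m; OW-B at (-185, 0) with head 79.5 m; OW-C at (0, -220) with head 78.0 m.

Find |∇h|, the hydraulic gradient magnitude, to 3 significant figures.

0.00729

∂h/∂x = (79.5 − 79.6) / (-185 − 0) = +0.0005405
∂h/∂y = (78.0 − 79.6) / (-220 − 0) = +0.007273
|∇h| = √(0.0005405² + 0.007273²) = 0.007293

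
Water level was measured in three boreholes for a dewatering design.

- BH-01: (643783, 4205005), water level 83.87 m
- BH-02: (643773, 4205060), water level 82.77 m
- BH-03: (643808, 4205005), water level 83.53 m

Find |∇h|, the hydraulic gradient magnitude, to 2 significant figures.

0.026

With h = a·x + b·y + c and BH-01 as origin, the differences give:
  (-10)·a + 55·b = -1.10
  25·a + 0·b = -0.34
Eliminate b (×0 and ×55, subtract): -1375·a = 18.700 → a = ∂h/∂x = -0.01360
Back-substitute: b = ∂h/∂y = -0.02247.
|∇h| = √(-0.01360² + -0.02247²) = 0.02627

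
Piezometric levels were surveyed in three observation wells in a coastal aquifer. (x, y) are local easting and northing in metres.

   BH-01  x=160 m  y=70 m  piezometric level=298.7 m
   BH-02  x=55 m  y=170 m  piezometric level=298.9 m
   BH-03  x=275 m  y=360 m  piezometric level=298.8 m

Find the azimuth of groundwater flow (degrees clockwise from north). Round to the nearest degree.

Taking BH-01 as reference: BH-02−BH-01 = (-105, 100, +0.2); BH-03−BH-01 = (115, 290, +0.1).
Solve a·Δx + b·Δy = Δh: det = (-105)·290 − 115·100 = -41950.
∂h/∂x = [(+0.2)·290 − (+0.1)·100] / -41950 = -0.001144
∂h/∂y = [(-105)·(+0.1) − 115·(+0.2)] / -41950 = +0.0007986
Flow direction (−∇h) has components (+0.001144 E, -0.0007986 N).
Azimuth = atan2(E, N) = atan2(+0.001144, -0.0007986) = 124.9° ≈ 125°.

125°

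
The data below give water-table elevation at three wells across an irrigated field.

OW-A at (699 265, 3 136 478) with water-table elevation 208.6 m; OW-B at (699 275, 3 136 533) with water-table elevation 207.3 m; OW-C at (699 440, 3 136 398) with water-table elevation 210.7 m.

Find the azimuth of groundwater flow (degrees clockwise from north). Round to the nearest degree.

357°

Taking OW-A as reference: OW-B−OW-A = (10, 55, -1.3); OW-C−OW-A = (175, -80, +2.1).
Determinant of the coordinate differences = 10·(-80) − 175·55 = -10425.
∂h/∂x = [(-1.3)·(-80) − (+2.1)·55] / -10425 = +0.001103
∂h/∂y = [10·(+2.1) − 175·(-1.3)] / -10425 = -0.02384
Flow direction (−∇h) has components (-0.001103 E, +0.02384 N).
Azimuth = atan2(E, N) = atan2(-0.001103, +0.02384) = 357.4° ≈ 357°.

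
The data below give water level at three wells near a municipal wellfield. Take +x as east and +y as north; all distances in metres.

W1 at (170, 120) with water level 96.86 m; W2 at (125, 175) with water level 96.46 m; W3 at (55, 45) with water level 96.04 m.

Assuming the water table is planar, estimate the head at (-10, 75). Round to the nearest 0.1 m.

Differences from W1: to W2 (Δx, Δy, Δh) = (-45, 55, -0.40); to W3 = (-115, -75, -0.82).
Determinant of the coordinate differences = (-45)·(-75) − (-115)·55 = 9700.
∂h/∂x = [(-0.40)·(-75) − (-0.82)·55] / 9700 = +0.007742
∂h/∂y = [(-45)·(-0.82) − (-115)·(-0.40)] / 9700 = -0.0009381
h(-10, 75) = 96.86 + (+0.007742)·(-180) + (-0.0009381)·(-45) = 96.86 -1.394 +0.042 = 95.509 m.

95.5 m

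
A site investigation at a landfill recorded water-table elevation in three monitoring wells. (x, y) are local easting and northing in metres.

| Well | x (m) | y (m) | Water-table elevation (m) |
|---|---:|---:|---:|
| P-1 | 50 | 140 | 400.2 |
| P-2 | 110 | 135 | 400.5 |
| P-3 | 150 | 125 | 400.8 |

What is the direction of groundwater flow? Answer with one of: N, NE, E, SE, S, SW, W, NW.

Differences from P-1: to P-2 (Δx, Δy, Δh) = (60, -5, +0.3); to P-3 = (100, -15, +0.6).
Solve a·Δx + b·Δy = Δh: det = 60·(-15) − 100·(-5) = -400.
∂h/∂x = [(+0.3)·(-15) − (+0.6)·(-5)] / -400 = +0.003750
∂h/∂y = [60·(+0.6) − 100·(+0.3)] / -400 = -0.01500
Flow = −∇h = (-0.003750 east, +0.01500 north), which points north.

N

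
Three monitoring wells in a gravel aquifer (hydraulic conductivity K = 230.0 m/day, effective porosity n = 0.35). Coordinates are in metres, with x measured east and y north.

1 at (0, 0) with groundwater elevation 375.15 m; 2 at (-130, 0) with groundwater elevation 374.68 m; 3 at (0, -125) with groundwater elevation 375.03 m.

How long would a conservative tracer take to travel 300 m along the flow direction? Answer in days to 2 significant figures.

∂h/∂x = (374.68 − 375.15) / (-130 − 0) = +0.003615
∂h/∂y = (375.03 − 375.15) / (-125 − 0) = +0.0009600
|∇h| = √(0.003615² + 0.0009600²) = 0.00374
Seepage velocity v = K·i/n = 230.0 × 0.00374 / 0.35 = 2.458 m/day.
t = 300 / 2.458 = 122.1 days.

120 days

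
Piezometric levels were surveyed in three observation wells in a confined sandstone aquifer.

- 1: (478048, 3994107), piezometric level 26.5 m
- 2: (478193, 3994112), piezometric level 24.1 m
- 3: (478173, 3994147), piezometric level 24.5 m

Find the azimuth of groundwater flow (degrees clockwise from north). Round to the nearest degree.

097°

Differences from 1: to 2 (Δx, Δy, Δh) = (145, 5, -2.4); to 3 = (125, 40, -2.0).
Solve a·Δx + b·Δy = Δh: det = 145·40 − 125·5 = 5175.
∂h/∂x = [(-2.4)·40 − (-2.0)·5] / 5175 = -0.01662
∂h/∂y = [145·(-2.0) − 125·(-2.4)] / 5175 = +0.001932
Flow direction (−∇h) has components (+0.01662 E, -0.001932 N).
Azimuth = atan2(E, N) = atan2(+0.01662, -0.001932) = 96.6° ≈ 097°.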